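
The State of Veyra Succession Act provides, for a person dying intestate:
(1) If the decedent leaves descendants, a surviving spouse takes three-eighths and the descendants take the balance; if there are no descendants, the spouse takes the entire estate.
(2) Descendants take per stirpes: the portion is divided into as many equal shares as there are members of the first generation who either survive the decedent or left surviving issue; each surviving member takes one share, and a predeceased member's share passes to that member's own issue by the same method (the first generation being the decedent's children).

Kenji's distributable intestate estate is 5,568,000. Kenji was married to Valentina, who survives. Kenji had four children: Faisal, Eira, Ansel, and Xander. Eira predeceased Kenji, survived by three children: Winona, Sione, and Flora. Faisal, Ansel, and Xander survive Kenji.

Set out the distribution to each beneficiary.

Valentina: 2,088,000; Faisal: 870,000; Winona: 290,000; Sione: 290,000; Flora: 290,000; Ansel: 870,000; Xander: 870,000

Valentina takes three-eighths of 5,568,000 = 2,088,000. The remaining 3,480,000 passes to the descendants.
The descendants' portion (3,480,000) is divided into 4 shares of 870,000: Faisal, Ansel, and Xander each take 870,000; Eira's 870,000 share passes to Eira's issue.
Eira's share (870,000) is divided into 3 shares of 290,000: Winona, Sione, and Flora each take 290,000.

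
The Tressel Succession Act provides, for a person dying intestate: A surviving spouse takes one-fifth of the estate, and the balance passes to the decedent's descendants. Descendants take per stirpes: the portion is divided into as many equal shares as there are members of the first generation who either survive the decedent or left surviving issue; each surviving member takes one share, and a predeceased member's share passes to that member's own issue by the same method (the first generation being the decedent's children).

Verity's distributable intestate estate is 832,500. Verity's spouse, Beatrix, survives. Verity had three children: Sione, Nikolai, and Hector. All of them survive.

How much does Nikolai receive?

Beatrix takes one-fifth of 832,500 = 166,500. The remaining 666,000 passes to the descendants.
The descendants' portion (666,000) is divided into 3 shares of 222,000: Sione, Nikolai, and Hector each take 222,000.

Nikolai receives 222,000.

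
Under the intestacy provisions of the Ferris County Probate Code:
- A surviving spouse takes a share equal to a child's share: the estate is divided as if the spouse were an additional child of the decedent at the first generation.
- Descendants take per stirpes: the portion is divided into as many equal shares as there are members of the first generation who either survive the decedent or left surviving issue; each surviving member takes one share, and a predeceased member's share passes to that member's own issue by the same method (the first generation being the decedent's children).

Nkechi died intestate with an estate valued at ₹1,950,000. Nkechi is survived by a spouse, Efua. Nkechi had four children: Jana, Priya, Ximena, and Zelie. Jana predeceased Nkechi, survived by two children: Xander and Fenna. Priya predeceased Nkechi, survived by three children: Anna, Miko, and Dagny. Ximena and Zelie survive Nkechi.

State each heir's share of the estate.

The spouse counts as an additional share at the children's level, so there are 5 primary shares of ₹390,000. Efua takes one such share (₹390,000).
The children's combined portion (₹1,560,000) is divided into 4 shares of ₹390,000: Ximena and Zelie each take ₹390,000; Jana's ₹390,000 share passes to Jana's issue; Priya's ₹390,000 share passes to Priya's issue.
Jana's share (₹390,000) is divided into 2 shares of ₹195,000: Xander and Fenna each take ₹195,000.
Priya's share (₹390,000) is divided into 3 shares of ₹130,000: Anna, Miko, and Dagny each take ₹130,000.

Efua: ₹390,000; Xander: ₹195,000; Fenna: ₹195,000; Anna: ₹130,000; Miko: ₹130,000; Dagny: ₹130,000; Ximena: ₹390,000; Zelie: ₹390,000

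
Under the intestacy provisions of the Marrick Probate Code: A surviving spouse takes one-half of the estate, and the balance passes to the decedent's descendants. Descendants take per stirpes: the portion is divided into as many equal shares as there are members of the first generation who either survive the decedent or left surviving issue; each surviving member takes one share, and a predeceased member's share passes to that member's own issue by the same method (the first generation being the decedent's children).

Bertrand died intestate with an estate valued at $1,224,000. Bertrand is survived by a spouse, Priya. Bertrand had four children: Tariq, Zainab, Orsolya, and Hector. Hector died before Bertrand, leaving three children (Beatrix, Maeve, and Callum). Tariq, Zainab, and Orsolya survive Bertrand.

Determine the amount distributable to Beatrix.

Beatrix receives $51,000.

Priya takes one-half of $1,224,000 = $612,000. The remaining $612,000 passes to the descendants.
The descendants' portion ($612,000) is divided into 4 shares of $153,000: Tariq, Zainab, and Orsolya each take $153,000; Hector's $153,000 share passes to Hector's issue.
Hector's share ($153,000) is divided into 3 shares of $51,000: Beatrix, Maeve, and Callum each take $51,000.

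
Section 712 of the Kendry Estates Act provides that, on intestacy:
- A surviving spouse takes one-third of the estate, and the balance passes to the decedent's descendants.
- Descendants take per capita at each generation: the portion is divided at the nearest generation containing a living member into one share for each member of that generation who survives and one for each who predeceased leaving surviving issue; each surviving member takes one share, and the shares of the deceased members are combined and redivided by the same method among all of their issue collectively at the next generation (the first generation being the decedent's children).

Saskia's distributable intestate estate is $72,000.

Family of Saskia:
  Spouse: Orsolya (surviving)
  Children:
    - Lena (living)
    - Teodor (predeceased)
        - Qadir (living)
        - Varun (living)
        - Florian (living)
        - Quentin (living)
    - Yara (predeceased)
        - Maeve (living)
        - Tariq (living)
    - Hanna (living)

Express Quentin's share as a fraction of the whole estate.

Quentin receives 1/18 of the estate.

Orsolya takes one-third of $72,000 = $24,000. The remaining $48,000 passes to the descendants.
The descendants' portion ($48,000) is divided at the children's generation into 4 shares of $12,000. Lena and Hanna each take $12,000. The 2 shares of the deceased (Teodor and Yara) are combined into a pool of $24,000.
That pool ($24,000) is divided at the grandchildren's generation equally among Qadir, Varun, Florian, Quentin, Maeve, and Tariq: $4,000 each.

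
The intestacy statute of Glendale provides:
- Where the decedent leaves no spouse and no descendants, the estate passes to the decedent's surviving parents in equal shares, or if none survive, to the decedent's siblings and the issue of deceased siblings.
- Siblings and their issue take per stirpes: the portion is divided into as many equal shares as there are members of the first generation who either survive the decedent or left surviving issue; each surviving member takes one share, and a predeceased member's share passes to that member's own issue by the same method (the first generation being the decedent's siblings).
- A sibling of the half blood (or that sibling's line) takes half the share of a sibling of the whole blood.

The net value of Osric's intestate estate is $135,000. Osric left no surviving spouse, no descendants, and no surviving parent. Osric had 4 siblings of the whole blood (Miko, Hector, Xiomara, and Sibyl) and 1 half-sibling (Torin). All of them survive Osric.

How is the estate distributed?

Miko: $30,000; Hector: $30,000; Xiomara: $30,000; Torin: $15,000; Sibyl: $30,000

The entire $135,000 passes to the siblings and their issue.
Counting each half-blood sibling's line as half a unit, there are 9/2 units in $135,000, so one unit is $30,000. Whole-blood lines (Miko, Hector, Xiomara, and Sibyl) take $30,000 each; half-blood lines (Torin) take $15,000 each.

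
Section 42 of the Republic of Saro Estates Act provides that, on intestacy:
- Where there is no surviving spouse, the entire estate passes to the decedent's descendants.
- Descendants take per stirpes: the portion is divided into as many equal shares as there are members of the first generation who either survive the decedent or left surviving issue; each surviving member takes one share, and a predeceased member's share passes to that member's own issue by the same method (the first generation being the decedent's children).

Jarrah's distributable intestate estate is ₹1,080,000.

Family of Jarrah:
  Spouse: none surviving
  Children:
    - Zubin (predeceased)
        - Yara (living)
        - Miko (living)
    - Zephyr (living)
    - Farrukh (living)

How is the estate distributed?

The entire ₹1,080,000 passes to the descendants.
That amount (₹1,080,000) is divided into 3 shares of ₹360,000: Zephyr and Farrukh each take ₹360,000; Zubin's ₹360,000 share passes to Zubin's issue.
Zubin's share (₹360,000) is divided into 2 shares of ₹180,000: Yara and Miko each take ₹180,000.

Yara: ₹180,000; Miko: ₹180,000; Zephyr: ₹360,000; Farrukh: ₹360,000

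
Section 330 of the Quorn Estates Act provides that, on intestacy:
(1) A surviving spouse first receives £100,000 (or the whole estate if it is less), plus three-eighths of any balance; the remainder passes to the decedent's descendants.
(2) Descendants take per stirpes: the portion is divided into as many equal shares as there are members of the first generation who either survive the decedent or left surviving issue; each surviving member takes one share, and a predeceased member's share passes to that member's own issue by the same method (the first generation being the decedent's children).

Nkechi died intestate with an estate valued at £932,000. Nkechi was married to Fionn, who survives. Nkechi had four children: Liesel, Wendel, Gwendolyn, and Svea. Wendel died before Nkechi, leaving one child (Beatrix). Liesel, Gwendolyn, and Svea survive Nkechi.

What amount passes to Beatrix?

Fionn first takes £100,000, leaving a balance of £832,000. Fionn then takes three-eighths of the balance (£312,000), for a total of £412,000. The remaining £520,000 passes to the descendants.
The descendants' portion (£520,000) is divided into 4 shares of £130,000: Liesel, Gwendolyn, and Svea each take £130,000; Wendel's £130,000 share passes to Wendel's issue.
Wendel's share (£130,000) passes entirely to Beatrix.

Beatrix receives £130,000.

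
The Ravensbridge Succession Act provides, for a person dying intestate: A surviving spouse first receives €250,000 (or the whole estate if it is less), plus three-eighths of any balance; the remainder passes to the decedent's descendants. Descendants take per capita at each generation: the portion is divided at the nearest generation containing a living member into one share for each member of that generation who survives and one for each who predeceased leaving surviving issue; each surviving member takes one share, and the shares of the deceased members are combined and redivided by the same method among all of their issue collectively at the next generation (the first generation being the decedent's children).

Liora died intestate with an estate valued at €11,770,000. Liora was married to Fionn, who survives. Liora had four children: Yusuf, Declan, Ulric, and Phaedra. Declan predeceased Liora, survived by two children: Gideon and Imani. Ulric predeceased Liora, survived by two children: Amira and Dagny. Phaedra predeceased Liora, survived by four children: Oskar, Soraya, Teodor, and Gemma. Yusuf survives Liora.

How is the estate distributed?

Fionn first takes €250,000, leaving a balance of €11,520,000. Fionn then takes three-eighths of the balance (€4,320,000), for a total of €4,570,000. The remaining €7,200,000 passes to the descendants.
The descendants' portion (€7,200,000) is divided at the children's generation into 4 shares of €1,800,000. Yusuf takes €1,800,000. The 3 shares of the deceased (Declan, Ulric, and Phaedra) are combined into a pool of €5,400,000.
That pool (€5,400,000) is divided at the grandchildren's generation equally among Gideon, Imani, Amira, Dagny, Oskar, Soraya, Teodor, and Gemma: €675,000 each.

Fionn: €4,570,000; Yusuf: €1,800,000; Gideon: €675,000; Imani: €675,000; Amira: €675,000; Dagny: €675,000; Oskar: €675,000; Soraya: €675,000; Teodor: €675,000; Gemma: €675,000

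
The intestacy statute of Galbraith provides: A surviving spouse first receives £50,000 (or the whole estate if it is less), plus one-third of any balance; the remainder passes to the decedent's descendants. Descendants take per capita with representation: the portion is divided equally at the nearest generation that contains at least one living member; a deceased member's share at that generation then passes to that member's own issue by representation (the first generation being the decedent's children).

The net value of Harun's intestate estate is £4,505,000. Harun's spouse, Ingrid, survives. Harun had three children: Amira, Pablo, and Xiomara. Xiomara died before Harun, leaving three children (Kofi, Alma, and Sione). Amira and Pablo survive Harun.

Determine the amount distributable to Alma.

Ingrid first takes £50,000, leaving a balance of £4,455,000. Ingrid then takes one-third of the balance (£1,485,000), for a total of £1,535,000. The remaining £2,970,000 passes to the descendants.
The descendants' portion (£2,970,000) is divided into 3 shares of £990,000: Amira and Pablo each take £990,000; Xiomara's £990,000 share passes to Xiomara's issue.
Xiomara's share (£990,000) is divided into 3 shares of £330,000: Kofi, Alma, and Sione each take £330,000.

Alma receives £330,000.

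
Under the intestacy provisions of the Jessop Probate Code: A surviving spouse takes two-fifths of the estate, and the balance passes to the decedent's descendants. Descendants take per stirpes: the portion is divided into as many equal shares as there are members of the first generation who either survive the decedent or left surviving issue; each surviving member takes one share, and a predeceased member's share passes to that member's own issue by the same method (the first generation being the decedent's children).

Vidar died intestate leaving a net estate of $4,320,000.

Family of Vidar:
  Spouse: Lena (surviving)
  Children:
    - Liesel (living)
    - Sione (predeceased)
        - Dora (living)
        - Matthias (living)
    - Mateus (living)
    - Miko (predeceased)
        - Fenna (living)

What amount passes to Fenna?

Fenna receives $648,000.

Lena takes two-fifths of $4,320,000 = $1,728,000. The remaining $2,592,000 passes to the descendants.
The descendants' portion ($2,592,000) is divided into 4 shares of $648,000: Liesel and Mateus each take $648,000; Sione's $648,000 share passes to Sione's issue; Miko's $648,000 share passes to Miko's issue.
Sione's share ($648,000) is divided into 2 shares of $324,000: Dora and Matthias each take $324,000.
Miko's share ($648,000) passes entirely to Fenna.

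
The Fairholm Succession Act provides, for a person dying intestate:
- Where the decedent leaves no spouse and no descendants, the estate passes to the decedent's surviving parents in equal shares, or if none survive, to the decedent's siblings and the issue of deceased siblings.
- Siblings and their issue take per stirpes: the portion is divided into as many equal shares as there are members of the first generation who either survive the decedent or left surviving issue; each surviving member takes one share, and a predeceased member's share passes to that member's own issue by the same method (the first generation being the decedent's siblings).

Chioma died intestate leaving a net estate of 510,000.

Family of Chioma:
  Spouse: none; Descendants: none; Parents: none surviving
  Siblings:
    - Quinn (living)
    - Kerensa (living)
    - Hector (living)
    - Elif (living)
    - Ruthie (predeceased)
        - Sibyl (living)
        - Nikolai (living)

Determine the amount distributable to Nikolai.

Nikolai receives 51,000.

The entire 510,000 passes to the siblings and their issue.
That amount (510,000) is divided into 5 shares of 102,000: Quinn, Kerensa, Hector, and Elif each take 102,000; Ruthie's 102,000 share passes to Ruthie's issue.
Ruthie's share (102,000) is divided into 2 shares of 51,000: Sibyl and Nikolai each take 51,000.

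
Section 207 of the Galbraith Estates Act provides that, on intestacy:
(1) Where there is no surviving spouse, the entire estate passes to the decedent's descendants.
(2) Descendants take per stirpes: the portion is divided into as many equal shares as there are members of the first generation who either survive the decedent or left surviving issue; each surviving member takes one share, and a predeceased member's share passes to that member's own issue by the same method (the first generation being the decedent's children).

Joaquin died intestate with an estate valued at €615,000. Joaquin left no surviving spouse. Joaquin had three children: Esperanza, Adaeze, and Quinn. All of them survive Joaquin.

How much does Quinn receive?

The entire €615,000 passes to the descendants.
That amount (€615,000) is divided into 3 shares of €205,000: Esperanza, Adaeze, and Quinn each take €205,000.

Quinn receives €205,000.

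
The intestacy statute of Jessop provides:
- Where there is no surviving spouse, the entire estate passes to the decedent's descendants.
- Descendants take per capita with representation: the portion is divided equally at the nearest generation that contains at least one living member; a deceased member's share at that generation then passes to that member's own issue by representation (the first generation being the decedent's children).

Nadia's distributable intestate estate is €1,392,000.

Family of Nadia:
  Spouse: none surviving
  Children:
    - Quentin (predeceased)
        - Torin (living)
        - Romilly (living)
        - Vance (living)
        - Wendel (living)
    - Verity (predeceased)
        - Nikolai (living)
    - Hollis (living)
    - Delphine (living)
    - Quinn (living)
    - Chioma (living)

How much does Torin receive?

Torin receives €58,000.

The entire €1,392,000 passes to the descendants.
That amount (€1,392,000) is divided into 6 shares of €232,000: Hollis, Delphine, Quinn, and Chioma each take €232,000; Quentin's €232,000 share passes to Quentin's issue; Verity's €232,000 share passes to Verity's issue.
Quentin's share (€232,000) is divided into 4 shares of €58,000: Torin, Romilly, Vance, and Wendel each take €58,000.
Verity's share (€232,000) passes entirely to Nikolai.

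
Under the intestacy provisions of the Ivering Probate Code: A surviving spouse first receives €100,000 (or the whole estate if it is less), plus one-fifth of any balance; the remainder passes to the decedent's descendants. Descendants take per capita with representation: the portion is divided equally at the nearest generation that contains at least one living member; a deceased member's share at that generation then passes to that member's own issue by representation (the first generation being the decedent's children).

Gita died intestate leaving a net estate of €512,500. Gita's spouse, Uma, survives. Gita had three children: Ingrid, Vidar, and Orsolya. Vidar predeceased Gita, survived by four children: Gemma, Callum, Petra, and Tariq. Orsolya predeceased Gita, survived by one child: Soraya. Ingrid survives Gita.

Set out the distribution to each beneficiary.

Uma first takes €100,000, leaving a balance of €412,500. Uma then takes one-fifth of the balance (€82,500), for a total of €182,500. The remaining €330,000 passes to the descendants.
The descendants' portion (€330,000) is divided into 3 shares of €110,000: Ingrid takes €110,000; Vidar's €110,000 share passes to Vidar's issue; Orsolya's €110,000 share passes to Orsolya's issue.
Vidar's share (€110,000) is divided into 4 shares of €27,500: Gemma, Callum, Petra, and Tariq each take €27,500.
Orsolya's share (€110,000) passes entirely to Soraya.

Uma: €182,500; Ingrid: €110,000; Gemma: €27,500; Callum: €27,500; Petra: €27,500; Tariq: €27,500; Soraya: €110,000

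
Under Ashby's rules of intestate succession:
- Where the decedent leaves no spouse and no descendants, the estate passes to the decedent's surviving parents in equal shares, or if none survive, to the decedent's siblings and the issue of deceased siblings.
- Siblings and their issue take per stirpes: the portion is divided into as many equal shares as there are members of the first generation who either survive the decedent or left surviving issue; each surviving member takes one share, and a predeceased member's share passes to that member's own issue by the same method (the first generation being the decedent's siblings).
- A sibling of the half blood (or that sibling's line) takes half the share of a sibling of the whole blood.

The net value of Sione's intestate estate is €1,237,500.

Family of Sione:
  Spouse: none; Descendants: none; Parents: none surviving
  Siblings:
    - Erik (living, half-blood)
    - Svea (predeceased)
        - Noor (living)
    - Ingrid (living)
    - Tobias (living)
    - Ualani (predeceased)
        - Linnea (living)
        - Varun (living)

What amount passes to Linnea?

The entire €1,237,500 passes to the siblings and their issue.
Counting each half-blood sibling's line as half a unit, there are 9/2 units in €1,237,500, so one unit is €275,000. Whole-blood lines (Svea, Ingrid, Tobias, and Ualani) take €275,000 each; half-blood lines (Erik) take €137,500 each.
Svea's share (€275,000) passes entirely to Noor.
Ualani's share (€275,000) is divided into 2 shares of €137,500: Linnea and Varun each take €137,500.

Linnea receives €137,500.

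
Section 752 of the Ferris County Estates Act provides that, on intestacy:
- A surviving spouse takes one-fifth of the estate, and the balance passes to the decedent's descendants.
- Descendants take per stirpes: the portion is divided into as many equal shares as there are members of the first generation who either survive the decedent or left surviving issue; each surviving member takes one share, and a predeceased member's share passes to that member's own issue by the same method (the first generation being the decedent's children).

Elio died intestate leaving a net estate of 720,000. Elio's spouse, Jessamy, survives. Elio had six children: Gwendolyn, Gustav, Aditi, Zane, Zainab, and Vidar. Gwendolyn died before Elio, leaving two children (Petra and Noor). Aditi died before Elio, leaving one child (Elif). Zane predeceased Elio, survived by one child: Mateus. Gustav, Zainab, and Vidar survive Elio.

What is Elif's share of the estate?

Jessamy takes one-fifth of 720,000 = 144,000. The remaining 576,000 passes to the descendants.
The descendants' portion (576,000) is divided into 6 shares of 96,000: Gustav, Zainab, and Vidar each take 96,000; Gwendolyn's 96,000 share passes to Gwendolyn's issue; Aditi's 96,000 share passes to Aditi's issue; Zane's 96,000 share passes to Zane's issue.
Gwendolyn's share (96,000) is divided into 2 shares of 48,000: Petra and Noor each take 48,000.
Aditi's share (96,000) passes entirely to Elif.
Zane's share (96,000) passes entirely to Mateus.

Elif receives 96,000.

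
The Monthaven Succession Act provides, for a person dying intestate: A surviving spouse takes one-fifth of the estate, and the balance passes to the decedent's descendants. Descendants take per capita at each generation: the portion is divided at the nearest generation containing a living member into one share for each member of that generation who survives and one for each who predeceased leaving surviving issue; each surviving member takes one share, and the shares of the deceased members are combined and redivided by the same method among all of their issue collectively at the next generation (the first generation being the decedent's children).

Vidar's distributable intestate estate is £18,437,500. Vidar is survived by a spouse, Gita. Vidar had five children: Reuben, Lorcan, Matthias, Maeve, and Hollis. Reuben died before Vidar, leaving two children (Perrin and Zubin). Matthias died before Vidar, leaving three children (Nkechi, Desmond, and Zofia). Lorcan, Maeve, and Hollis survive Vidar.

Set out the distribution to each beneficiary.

Gita: £3,687,500; Perrin: £1,180,000; Zubin: £1,180,000; Lorcan: £2,950,000; Nkechi: £1,180,000; Desmond: £1,180,000; Zofia: £1,180,000; Maeve: £2,950,000; Hollis: £2,950,000

Gita takes one-fifth of £18,437,500 = £3,687,500. The remaining £14,750,000 passes to the descendants.
The descendants' portion (£14,750,000) is divided at the children's generation into 5 shares of £2,950,000. Lorcan, Maeve, and Hollis each take £2,950,000. The 2 shares of the deceased (Reuben and Matthias) are combined into a pool of £5,900,000.
That pool (£5,900,000) is divided at the grandchildren's generation equally among Perrin, Zubin, Nkechi, Desmond, and Zofia: £1,180,000 each.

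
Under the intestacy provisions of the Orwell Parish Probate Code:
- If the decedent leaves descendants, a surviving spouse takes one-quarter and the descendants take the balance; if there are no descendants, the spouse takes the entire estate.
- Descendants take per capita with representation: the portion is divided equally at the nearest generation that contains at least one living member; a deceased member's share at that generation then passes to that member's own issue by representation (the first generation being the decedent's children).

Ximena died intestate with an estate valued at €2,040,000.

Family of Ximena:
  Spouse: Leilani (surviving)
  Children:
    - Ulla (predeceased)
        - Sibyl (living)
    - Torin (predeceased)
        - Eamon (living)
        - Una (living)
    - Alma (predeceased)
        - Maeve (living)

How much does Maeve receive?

Maeve receives €382,500.

Leilani takes one-quarter of €2,040,000 = €510,000. The remaining €1,530,000 passes to the descendants.
No child survives, so the initial division is made at the grandchildren's generation.
The descendants' portion (€1,530,000) is divided into 4 shares of €382,500: Sibyl, Eamon, Una, and Maeve each take €382,500.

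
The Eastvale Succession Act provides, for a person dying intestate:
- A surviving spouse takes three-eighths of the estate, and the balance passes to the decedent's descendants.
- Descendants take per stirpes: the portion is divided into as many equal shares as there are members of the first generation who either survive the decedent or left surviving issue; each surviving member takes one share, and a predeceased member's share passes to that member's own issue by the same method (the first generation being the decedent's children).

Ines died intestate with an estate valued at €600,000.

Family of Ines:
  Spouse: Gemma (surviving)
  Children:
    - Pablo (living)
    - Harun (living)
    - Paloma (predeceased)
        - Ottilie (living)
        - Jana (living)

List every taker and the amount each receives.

Gemma takes three-eighths of €600,000 = €225,000. The remaining €375,000 passes to the descendants.
The descendants' portion (€375,000) is divided into 3 shares of €125,000: Pablo and Harun each take €125,000; Paloma's €125,000 share passes to Paloma's issue.
Paloma's share (€125,000) is divided into 2 shares of €62,500: Ottilie and Jana each take €62,500.

Gemma: €225,000; Pablo: €125,000; Harun: €125,000; Ottilie: €62,500; Jana: €62,500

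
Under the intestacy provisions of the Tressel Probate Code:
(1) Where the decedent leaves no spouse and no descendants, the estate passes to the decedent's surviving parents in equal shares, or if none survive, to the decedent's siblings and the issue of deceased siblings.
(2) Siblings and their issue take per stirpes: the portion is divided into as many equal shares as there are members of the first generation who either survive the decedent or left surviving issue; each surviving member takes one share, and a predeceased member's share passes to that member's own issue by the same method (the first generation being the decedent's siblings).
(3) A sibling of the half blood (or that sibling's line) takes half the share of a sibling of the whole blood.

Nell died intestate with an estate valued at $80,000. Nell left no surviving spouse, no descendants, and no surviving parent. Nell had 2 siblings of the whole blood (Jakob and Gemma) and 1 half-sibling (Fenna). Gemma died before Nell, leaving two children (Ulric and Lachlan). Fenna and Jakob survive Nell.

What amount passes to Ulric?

Ulric receives $16,000.

The entire $80,000 passes to the siblings and their issue.
Counting each half-blood sibling's line as half a unit, there are 5/2 units in $80,000, so one unit is $32,000. Whole-blood lines (Jakob and Gemma) take $32,000 each; half-blood lines (Fenna) take $16,000 each.
Gemma's share ($32,000) is divided into 2 shares of $16,000: Ulric and Lachlan each take $16,000.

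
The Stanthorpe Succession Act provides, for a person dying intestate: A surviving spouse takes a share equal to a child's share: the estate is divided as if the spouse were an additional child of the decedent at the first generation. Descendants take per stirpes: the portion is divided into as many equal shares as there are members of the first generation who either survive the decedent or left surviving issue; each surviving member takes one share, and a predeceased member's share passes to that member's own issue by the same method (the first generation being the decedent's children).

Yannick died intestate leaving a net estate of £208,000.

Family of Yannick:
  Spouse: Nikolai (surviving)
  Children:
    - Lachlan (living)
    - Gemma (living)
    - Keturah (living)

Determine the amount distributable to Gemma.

Gemma receives £52,000.

The spouse counts as an additional share at the children's level, so there are 4 primary shares of £52,000. Nikolai takes one such share (£52,000).
The children's combined portion (£156,000) is divided into 3 shares of £52,000: Lachlan, Gemma, and Keturah each take £52,000.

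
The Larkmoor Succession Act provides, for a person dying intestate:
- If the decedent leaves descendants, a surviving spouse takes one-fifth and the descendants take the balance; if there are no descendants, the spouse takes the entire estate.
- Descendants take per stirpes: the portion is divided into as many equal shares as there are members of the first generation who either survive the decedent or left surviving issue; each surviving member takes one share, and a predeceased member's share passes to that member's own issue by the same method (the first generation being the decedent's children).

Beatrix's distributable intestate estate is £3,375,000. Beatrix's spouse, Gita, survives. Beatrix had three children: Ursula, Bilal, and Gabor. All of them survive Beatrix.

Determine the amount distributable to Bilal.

Gita takes one-fifth of £3,375,000 = £675,000. The remaining £2,700,000 passes to the descendants.
The descendants' portion (£2,700,000) is divided into 3 shares of £900,000: Ursula, Bilal, and Gabor each take £900,000.

Bilal receives £900,000.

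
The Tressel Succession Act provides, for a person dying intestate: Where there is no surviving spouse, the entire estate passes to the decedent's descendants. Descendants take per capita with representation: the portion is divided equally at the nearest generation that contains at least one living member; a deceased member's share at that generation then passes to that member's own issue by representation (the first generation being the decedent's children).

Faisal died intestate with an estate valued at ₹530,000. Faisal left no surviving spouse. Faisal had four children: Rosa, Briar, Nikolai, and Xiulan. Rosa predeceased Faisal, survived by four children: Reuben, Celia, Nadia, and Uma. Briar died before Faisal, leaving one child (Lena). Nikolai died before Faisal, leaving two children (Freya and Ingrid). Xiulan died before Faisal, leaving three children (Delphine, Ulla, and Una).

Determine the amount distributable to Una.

The entire ₹530,000 passes to the descendants.
No child survives, so the initial division is made at the grandchildren's generation.
That amount (₹530,000) is divided into 10 shares of ₹53,000: Reuben, Celia, Nadia, Uma, Lena, Freya, Ingrid, Delphine, Ulla, and Una each take ₹53,000.

Una receives ₹53,000.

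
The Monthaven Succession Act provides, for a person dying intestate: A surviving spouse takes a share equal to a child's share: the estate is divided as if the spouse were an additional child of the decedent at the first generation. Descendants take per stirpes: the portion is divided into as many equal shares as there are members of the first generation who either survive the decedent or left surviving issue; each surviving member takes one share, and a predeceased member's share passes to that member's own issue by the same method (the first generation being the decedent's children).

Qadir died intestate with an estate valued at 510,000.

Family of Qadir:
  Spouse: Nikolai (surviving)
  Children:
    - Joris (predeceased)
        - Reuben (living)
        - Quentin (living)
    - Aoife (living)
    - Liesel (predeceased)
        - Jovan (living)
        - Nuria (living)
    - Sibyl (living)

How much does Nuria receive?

The spouse counts as an additional share at the children's level, so there are 5 primary shares of 102,000. Nikolai takes one such share (102,000).
The children's combined portion (408,000) is divided into 4 shares of 102,000: Aoife and Sibyl each take 102,000; Joris's 102,000 share passes to Joris's issue; Liesel's 102,000 share passes to Liesel's issue.
Joris's share (102,000) is divided into 2 shares of 51,000: Reuben and Quentin each take 51,000.
Liesel's share (102,000) is divided into 2 shares of 51,000: Jovan and Nuria each take 51,000.

Nuria receives 51,000.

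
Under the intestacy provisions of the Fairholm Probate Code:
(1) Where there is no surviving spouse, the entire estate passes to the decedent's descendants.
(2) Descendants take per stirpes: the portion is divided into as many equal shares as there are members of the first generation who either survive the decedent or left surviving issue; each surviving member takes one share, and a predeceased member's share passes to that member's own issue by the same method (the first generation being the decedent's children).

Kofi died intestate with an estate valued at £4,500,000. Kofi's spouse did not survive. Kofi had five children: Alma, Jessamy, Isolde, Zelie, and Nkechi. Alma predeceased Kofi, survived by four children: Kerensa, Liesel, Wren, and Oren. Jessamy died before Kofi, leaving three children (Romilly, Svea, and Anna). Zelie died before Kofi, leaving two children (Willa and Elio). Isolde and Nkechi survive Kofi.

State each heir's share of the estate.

The entire £4,500,000 passes to the descendants.
That amount (£4,500,000) is divided into 5 shares of £900,000: Isolde and Nkechi each take £900,000; Alma's £900,000 share passes to Alma's issue; Jessamy's £900,000 share passes to Jessamy's issue; Zelie's £900,000 share passes to Zelie's issue.
Alma's share (£900,000) is divided into 4 shares of £225,000: Kerensa, Liesel, Wren, and Oren each take £225,000.
Jessamy's share (£900,000) is divided into 3 shares of £300,000: Romilly, Svea, and Anna each take £300,000.
Zelie's share (£900,000) is divided into 2 shares of £450,000: Willa and Elio each take £450,000.

Kerensa: £225,000; Liesel: £225,000; Wren: £225,000; Oren: £225,000; Romilly: £300,000; Svea: £300,000; Anna: £300,000; Isolde: £900,000; Willa: £450,000; Elio: £450,000; Nkechi: £900,000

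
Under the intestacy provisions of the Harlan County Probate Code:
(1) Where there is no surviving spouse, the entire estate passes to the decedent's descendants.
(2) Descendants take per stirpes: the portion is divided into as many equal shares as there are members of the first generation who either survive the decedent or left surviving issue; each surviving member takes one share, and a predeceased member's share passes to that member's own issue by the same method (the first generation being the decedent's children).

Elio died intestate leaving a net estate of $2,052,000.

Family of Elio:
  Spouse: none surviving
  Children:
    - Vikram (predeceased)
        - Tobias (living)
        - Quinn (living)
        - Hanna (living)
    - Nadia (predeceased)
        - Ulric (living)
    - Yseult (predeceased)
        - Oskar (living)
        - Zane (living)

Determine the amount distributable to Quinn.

The entire $2,052,000 passes to the descendants.
That amount ($2,052,000) is divided into 3 shares of $684,000: Vikram's $684,000 share passes to Vikram's issue; Nadia's $684,000 share passes to Nadia's issue; Yseult's $684,000 share passes to Yseult's issue.
Vikram's share ($684,000) is divided into 3 shares of $228,000: Tobias, Quinn, and Hanna each take $228,000.
Nadia's share ($684,000) passes entirely to Ulric.
Yseult's share ($684,000) is divided into 2 shares of $342,000: Oskar and Zane each take $342,000.

Quinn receives $228,000.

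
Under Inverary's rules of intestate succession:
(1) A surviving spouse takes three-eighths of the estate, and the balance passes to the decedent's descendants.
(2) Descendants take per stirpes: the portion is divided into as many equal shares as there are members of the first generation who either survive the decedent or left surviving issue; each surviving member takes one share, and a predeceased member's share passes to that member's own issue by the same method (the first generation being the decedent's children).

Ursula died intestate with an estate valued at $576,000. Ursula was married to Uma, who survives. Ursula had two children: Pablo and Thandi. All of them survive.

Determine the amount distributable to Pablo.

Uma takes three-eighths of $576,000 = $216,000. The remaining $360,000 passes to the descendants.
The descendants' portion ($360,000) is divided into 2 shares of $180,000: Pablo and Thandi each take $180,000.

Pablo receives $180,000.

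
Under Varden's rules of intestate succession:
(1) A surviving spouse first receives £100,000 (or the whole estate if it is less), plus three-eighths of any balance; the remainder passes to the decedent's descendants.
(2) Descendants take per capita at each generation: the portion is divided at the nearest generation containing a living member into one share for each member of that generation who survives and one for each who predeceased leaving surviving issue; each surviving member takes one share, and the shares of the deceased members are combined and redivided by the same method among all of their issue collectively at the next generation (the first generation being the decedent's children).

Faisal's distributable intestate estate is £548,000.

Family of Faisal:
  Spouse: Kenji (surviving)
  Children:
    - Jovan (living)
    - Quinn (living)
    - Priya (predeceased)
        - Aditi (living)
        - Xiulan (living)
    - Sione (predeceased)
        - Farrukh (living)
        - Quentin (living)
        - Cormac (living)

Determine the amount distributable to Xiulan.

Kenji first takes £100,000, leaving a balance of £448,000. Kenji then takes three-eighths of the balance (£168,000), for a total of £268,000. The remaining £280,000 passes to the descendants.
The descendants' portion (£280,000) is divided at the children's generation into 4 shares of £70,000. Jovan and Quinn each take £70,000. The 2 shares of the deceased (Priya and Sione) are combined into a pool of £140,000.
That pool (£140,000) is divided at the grandchildren's generation equally among Aditi, Xiulan, Farrukh, Quentin, and Cormac: £28,000 each.

Xiulan receives £28,000.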